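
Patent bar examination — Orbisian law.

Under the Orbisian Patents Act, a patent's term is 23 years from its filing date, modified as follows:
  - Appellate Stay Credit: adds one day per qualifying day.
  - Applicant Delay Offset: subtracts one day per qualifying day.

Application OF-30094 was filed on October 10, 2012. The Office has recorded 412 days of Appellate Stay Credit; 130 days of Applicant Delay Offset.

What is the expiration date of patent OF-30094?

Base term: filing date + 23 years → 10 October 2035.
Appellate Stay Credit: +412 days → 25 November 2036.
Applicant Delay Offset: −130 days → 18 July 2036.

2036-07-18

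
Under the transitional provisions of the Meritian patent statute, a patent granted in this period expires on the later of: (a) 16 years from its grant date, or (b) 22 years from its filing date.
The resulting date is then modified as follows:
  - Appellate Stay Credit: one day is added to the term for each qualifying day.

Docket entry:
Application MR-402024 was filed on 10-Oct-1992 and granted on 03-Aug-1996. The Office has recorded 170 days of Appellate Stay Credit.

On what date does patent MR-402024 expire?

March 29, 2015

(a) grant + 16 years → 3 August 2012.
(b) filing + 22 years → 10 October 2014.
Later of the two: 10 October 2014.
Appellate Stay Credit: +170 days → 29 March 2015.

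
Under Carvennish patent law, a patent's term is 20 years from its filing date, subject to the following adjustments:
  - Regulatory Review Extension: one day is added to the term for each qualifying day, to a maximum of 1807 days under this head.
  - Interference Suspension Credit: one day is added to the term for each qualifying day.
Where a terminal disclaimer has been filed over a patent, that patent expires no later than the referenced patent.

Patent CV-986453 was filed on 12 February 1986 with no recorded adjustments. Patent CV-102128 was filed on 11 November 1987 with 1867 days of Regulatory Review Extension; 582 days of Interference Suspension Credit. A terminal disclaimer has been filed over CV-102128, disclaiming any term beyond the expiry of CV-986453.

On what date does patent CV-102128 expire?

Natural term of CV-102128:
  Base: filing + 20 years → 11 November 2007.
  Regulatory Review Extension: 1867 days claimed exceeds the 1807-day cap, so +1807 days → 22 October 2012.
  Interference Suspension Credit: +582 days → 27 May 2014.
Expiry of referenced patent CV-986453:
  Base: filing + 20 years → 12 February 2006.
Terminal disclaimer: CV-102128 expires on the earlier of 27 May 2014 and 12 February 2006.

2006-02-12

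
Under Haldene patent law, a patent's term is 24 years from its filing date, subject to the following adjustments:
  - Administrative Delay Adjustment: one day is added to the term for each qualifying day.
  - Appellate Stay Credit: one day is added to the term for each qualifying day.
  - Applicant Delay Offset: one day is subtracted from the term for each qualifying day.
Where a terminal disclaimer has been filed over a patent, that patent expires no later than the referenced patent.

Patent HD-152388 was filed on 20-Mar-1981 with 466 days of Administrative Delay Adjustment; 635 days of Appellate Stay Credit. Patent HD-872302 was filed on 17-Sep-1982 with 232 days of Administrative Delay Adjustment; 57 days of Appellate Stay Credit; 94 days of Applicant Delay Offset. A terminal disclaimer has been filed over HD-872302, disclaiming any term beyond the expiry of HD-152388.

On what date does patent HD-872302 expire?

Natural term of HD-872302:
  Base: filing + 24 years → 17 September 2006.
  Administrative Delay Adjustment: +232 days → 7 May 2007.
  Appellate Stay Credit: +57 days → 3 July 2007.
  Applicant Delay Offset: −94 days → 31 March 2007.
Expiry of referenced patent HD-152388:
  Base: filing + 24 years → 20 March 2005.
  Administrative Delay Adjustment: +466 days → 29 June 2006.
  Appellate Stay Credit: +635 days → 25 March 2008.
Terminal disclaimer: HD-872302 expires on the earlier of 31 March 2007 and 25 March 2008.

2007-03-31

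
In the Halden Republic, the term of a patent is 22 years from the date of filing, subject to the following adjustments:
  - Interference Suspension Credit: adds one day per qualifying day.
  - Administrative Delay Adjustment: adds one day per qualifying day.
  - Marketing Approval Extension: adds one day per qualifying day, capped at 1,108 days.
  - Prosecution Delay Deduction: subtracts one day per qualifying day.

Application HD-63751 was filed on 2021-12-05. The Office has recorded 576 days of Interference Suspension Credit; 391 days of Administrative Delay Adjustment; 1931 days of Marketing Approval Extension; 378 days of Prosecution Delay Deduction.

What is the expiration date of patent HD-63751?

2048-07-28

Base term: filing date + 22 years → 5 December 2043.
Interference Suspension Credit: +576 days → 3 July 2045.
Administrative Delay Adjustment: +391 days → 29 July 2046.
Marketing Approval Extension: 1931 days claimed exceeds the 1108-day cap, so +1108 days → 10 August 2049.
Prosecution Delay Deduction: −378 days → 28 July 2048.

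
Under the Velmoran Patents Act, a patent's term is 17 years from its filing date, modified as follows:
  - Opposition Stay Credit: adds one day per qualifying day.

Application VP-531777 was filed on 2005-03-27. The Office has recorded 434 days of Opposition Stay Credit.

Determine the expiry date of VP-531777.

June 4, 2023

Base term: filing date + 17 years → 27 March 2022.
Opposition Stay Credit: +434 days → 4 June 2023.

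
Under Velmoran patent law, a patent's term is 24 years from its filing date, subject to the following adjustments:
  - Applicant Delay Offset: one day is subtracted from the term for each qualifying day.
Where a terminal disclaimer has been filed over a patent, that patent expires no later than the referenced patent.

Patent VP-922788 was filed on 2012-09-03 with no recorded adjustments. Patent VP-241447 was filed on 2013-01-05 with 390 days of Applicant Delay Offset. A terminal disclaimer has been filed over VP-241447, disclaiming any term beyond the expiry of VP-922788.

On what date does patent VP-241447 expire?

Natural term of VP-241447:
  Base: filing + 24 years → 5 January 2037.
  Applicant Delay Offset: −390 days → 12 December 2035.
Expiry of referenced patent VP-922788:
  Base: filing + 24 years → 3 September 2036.
Terminal disclaimer: VP-241447 expires on the earlier of 12 December 2035 and 3 September 2036.

December 12, 2035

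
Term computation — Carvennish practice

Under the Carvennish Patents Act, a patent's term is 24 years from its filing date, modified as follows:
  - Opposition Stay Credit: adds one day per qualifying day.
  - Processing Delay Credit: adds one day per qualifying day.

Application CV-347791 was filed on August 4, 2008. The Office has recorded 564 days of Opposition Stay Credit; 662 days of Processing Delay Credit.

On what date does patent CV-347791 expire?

Base term: filing date + 24 years → 4 August 2032.
Opposition Stay Credit: +564 days → 19 February 2034.
Processing Delay Credit: +662 days → 13 December 2035.

2035-12-13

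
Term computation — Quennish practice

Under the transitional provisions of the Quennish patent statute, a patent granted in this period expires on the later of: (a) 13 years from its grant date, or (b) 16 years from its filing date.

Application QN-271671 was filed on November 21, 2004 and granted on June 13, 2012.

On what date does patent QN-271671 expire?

2025-06-13

(a) grant + 13 years → 13 June 2025.
(b) filing + 16 years → 21 November 2020.
Later of the two: 13 June 2025.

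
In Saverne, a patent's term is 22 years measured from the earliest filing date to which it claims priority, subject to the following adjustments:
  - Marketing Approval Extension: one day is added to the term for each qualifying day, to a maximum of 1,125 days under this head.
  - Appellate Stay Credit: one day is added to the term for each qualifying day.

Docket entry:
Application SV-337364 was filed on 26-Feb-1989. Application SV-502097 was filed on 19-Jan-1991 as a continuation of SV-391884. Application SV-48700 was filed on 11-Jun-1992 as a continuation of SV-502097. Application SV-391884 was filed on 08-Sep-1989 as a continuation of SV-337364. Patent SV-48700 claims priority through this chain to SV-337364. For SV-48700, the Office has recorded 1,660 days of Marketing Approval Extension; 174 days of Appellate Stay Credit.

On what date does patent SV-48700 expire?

Earliest priority filing: 26 February 1989.
Base term: 26 February 1989 + 22 years → 26 February 2011.
Marketing Approval Extension: 1660 days claimed exceeds the 1125-day cap, so +1125 days → 27 March 2014.
Appellate Stay Credit: +174 days → 17 September 2014.

2014-09-17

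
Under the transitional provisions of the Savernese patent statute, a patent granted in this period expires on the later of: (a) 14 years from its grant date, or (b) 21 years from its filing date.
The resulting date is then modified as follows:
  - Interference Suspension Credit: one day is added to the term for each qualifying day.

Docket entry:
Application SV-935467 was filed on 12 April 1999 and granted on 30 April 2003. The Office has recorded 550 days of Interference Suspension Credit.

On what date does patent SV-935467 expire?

October 14, 2021

(a) grant + 14 years → 30 April 2017.
(b) filing + 21 years → 12 April 2020.
Later of the two: 12 April 2020.
Interference Suspension Credit: +550 days → 14 October 2021.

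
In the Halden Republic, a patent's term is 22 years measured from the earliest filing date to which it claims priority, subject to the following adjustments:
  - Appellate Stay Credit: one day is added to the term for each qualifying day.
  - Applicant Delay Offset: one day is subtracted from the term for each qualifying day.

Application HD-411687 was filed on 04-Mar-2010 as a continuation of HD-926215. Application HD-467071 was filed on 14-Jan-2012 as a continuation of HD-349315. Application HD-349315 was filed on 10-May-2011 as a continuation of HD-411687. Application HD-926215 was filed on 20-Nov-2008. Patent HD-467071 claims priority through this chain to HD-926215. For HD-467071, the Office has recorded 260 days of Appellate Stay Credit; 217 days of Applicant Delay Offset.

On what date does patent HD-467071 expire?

Earliest priority filing: 20 November 2008.
Base term: 20 November 2008 + 22 years → 20 November 2030.
Appellate Stay Credit: +260 days → 7 August 2031.
Applicant Delay Offset: −217 days → 2 January 2031.

2031-01-02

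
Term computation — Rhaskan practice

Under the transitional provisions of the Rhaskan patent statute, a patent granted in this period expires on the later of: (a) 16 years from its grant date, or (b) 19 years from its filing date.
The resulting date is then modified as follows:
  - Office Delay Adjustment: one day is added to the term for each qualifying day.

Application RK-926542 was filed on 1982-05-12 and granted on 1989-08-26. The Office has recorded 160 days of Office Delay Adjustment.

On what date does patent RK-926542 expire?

2006-02-02

(a) grant + 16 years → 26 August 2005.
(b) filing + 19 years → 12 May 2001.
Later of the two: 26 August 2005.
Office Delay Adjustment: +160 days → 2 February 2006.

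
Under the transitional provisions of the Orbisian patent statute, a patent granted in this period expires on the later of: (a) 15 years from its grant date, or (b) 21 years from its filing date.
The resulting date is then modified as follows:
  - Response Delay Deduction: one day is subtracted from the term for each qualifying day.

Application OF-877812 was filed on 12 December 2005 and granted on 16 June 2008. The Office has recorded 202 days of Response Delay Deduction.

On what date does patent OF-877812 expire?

(a) grant + 15 years → 16 June 2023.
(b) filing + 21 years → 12 December 2026.
Later of the two: 12 December 2026.
Response Delay Deduction: −202 days → 24 May 2026.

May 24, 2026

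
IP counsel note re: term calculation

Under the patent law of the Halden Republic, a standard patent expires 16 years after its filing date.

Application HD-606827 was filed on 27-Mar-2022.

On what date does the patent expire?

March 27, 2038

Filing date + 16 years → 27 March 2038.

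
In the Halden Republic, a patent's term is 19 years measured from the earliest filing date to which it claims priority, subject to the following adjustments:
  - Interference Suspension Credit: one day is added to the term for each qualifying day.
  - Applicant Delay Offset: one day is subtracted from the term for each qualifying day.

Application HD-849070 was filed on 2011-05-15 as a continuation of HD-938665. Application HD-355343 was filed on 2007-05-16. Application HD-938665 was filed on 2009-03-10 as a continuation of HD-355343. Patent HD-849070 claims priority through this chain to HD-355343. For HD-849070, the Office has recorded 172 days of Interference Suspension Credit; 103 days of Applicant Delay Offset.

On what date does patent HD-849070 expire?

Earliest priority filing: 16 May 2007.
Base term: 16 May 2007 + 19 years → 16 May 2026.
Interference Suspension Credit: +172 days → 4 November 2026.
Applicant Delay Offset: −103 days → 24 July 2026.

2026-07-24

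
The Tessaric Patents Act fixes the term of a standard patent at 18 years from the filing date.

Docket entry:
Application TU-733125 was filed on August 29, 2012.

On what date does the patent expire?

Filing date + 18 years → 29 August 2030.

August 29, 2030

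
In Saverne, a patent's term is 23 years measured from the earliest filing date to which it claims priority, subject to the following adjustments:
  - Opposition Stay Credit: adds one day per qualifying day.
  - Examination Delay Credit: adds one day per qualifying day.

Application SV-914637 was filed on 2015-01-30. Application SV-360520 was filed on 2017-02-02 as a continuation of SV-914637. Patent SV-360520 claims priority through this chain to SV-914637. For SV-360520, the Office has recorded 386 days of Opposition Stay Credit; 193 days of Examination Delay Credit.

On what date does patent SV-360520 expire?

2039-09-01

Earliest priority filing: 30 January 2015.
Base term: 30 January 2015 + 23 years → 30 January 2038.
Opposition Stay Credit: +386 days → 20 February 2039.
Examination Delay Credit: +193 days → 1 September 2039.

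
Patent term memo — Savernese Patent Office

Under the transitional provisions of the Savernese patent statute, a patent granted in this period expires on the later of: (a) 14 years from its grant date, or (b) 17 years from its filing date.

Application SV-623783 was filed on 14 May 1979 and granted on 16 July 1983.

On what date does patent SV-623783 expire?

(a) grant + 14 years → 16 July 1997.
(b) filing + 17 years → 14 May 1996.
Later of the two: 16 July 1997.

1997-07-16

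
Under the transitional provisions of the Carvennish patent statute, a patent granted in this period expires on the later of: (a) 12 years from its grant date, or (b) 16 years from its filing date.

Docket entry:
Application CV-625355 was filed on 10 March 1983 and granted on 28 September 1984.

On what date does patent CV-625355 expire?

March 10, 1999

(a) grant + 12 years → 28 September 1996.
(b) filing + 16 years → 10 March 1999.
Later of the two: 10 March 1999.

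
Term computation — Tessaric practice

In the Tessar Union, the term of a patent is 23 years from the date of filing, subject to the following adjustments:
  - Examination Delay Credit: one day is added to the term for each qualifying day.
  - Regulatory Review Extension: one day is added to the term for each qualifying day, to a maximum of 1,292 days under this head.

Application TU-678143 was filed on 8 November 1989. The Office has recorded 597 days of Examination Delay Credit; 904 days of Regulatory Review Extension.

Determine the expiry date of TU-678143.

2016-12-18

Base term: filing date + 23 years → 8 November 2012.
Examination Delay Credit: +597 days → 28 June 2014.
Regulatory Review Extension: 904 days (within the 1292-day cap) → +904 days → 18 December 2016.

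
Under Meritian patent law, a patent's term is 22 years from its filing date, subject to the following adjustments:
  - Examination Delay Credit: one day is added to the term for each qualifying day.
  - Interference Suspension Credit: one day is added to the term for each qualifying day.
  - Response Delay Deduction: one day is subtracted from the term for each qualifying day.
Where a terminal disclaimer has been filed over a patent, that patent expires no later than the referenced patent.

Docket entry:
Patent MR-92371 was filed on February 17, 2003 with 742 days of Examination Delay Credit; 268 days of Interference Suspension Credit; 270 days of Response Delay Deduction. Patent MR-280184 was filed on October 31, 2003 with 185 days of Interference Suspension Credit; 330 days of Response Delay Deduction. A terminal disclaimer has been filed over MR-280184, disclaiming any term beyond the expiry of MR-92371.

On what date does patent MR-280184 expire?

2025-06-08

Natural term of MR-280184:
  Base: filing + 22 years → 31 October 2025.
  Interference Suspension Credit: +185 days → 4 May 2026.
  Response Delay Deduction: −330 days → 8 June 2025.
Expiry of referenced patent MR-92371:
  Base: filing + 22 years → 17 February 2025.
  Examination Delay Credit: +742 days → 1 March 2027.
  Interference Suspension Credit: +268 days → 24 November 2027.
  Response Delay Deduction: −270 days → 27 February 2027.
Terminal disclaimer: MR-280184 expires on the earlier of 8 June 2025 and 27 February 2027.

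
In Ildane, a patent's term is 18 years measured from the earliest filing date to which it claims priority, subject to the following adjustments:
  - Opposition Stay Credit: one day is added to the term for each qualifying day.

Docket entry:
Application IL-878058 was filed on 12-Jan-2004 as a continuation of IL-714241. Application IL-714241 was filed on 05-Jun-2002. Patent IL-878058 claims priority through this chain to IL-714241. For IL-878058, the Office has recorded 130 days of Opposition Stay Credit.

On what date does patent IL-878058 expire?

2020-10-13

Earliest priority filing: 5 June 2002.
Base term: 5 June 2002 + 18 years → 5 June 2020.
Opposition Stay Credit: +130 days → 13 October 2020.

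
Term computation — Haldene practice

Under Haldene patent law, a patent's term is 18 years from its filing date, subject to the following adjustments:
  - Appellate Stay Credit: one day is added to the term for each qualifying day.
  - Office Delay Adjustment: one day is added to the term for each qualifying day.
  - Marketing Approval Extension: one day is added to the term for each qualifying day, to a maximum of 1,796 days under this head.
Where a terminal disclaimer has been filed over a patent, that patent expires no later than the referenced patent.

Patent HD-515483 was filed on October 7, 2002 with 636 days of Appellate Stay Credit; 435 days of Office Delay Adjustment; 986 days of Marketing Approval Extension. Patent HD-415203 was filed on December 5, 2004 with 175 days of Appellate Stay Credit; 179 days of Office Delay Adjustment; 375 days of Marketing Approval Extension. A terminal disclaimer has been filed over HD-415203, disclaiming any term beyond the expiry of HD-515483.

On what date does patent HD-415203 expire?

Natural term of HD-415203:
  Base: filing + 18 years → 5 December 2022.
  Appellate Stay Credit: +175 days → 29 May 2023.
  Office Delay Adjustment: +179 days → 24 November 2023.
  Marketing Approval Extension: 375 days (within the 1796-day cap) → +375 days → 3 December 2024.
Expiry of referenced patent HD-515483:
  Base: filing + 18 years → 7 October 2020.
  Appellate Stay Credit: +636 days → 5 July 2022.
  Office Delay Adjustment: +435 days → 13 September 2023.
  Marketing Approval Extension: 986 days (within the 1796-day cap) → +986 days → 26 May 2026.
Terminal disclaimer: HD-415203 expires on the earlier of 3 December 2024 and 26 May 2026.

December 3, 2024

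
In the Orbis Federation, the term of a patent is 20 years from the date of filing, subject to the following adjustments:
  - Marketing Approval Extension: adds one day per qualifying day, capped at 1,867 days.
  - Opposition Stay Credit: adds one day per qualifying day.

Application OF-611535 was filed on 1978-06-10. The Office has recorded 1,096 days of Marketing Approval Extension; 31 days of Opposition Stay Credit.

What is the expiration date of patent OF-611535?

Base term: filing date + 20 years → 10 June 1998.
Marketing Approval Extension: 1096 days (within the 1867-day cap) → +1096 days → 10 June 2001.
Opposition Stay Credit: +31 days → 11 July 2001.

2001-07-11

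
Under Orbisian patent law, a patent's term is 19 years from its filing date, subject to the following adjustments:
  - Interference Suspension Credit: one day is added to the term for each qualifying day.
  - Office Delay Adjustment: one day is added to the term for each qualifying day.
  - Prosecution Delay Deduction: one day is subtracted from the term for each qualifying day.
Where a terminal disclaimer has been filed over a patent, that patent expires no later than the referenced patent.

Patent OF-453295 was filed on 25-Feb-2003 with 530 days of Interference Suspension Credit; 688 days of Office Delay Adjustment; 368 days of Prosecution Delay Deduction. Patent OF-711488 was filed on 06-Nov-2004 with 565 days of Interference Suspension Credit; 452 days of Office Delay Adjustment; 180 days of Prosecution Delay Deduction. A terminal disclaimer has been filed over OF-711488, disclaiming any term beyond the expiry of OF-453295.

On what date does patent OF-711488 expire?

June 24, 2024

Natural term of OF-711488:
  Base: filing + 19 years → 6 November 2023.
  Interference Suspension Credit: +565 days → 24 May 2025.
  Office Delay Adjustment: +452 days → 19 August 2026.
  Prosecution Delay Deduction: −180 days → 20 February 2026.
Expiry of referenced patent OF-453295:
  Base: filing + 19 years → 25 February 2022.
  Interference Suspension Credit: +530 days → 9 August 2023.
  Office Delay Adjustment: +688 days → 27 June 2025.
  Prosecution Delay Deduction: −368 days → 24 June 2024.
Terminal disclaimer: OF-711488 expires on the earlier of 20 February 2026 and 24 June 2024.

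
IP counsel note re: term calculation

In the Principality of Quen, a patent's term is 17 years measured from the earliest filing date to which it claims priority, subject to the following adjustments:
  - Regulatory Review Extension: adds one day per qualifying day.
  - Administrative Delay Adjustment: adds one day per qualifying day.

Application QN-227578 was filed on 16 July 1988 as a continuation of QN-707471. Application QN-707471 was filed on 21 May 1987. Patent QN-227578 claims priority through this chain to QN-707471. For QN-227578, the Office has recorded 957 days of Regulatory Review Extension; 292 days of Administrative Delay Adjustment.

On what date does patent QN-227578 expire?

2007-10-22

Earliest priority filing: 21 May 1987.
Base term: 21 May 1987 + 17 years → 21 May 2004.
Regulatory Review Extension: +957 days → 3 January 2007.
Administrative Delay Adjustment: +292 days → 22 October 2007.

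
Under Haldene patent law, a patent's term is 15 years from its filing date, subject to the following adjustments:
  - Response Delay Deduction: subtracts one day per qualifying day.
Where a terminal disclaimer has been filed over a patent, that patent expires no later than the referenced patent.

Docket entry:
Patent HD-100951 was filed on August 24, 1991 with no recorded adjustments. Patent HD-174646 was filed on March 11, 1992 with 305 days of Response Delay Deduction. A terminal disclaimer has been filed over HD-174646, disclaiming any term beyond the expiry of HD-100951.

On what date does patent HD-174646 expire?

May 10, 2006

Natural term of HD-174646:
  Base: filing + 15 years → 11 March 2007.
  Response Delay Deduction: −305 days → 10 May 2006.
Expiry of referenced patent HD-100951:
  Base: filing + 15 years → 24 August 2006.
Terminal disclaimer: HD-174646 expires on the earlier of 10 May 2006 and 24 August 2006.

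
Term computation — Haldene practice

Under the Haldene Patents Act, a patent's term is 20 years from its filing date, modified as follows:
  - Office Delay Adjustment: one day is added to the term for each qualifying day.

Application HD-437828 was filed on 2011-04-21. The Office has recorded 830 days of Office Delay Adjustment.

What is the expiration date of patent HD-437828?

Base term: filing date + 20 years → 21 April 2031.
Office Delay Adjustment: +830 days → 29 July 2033.

2033-07-29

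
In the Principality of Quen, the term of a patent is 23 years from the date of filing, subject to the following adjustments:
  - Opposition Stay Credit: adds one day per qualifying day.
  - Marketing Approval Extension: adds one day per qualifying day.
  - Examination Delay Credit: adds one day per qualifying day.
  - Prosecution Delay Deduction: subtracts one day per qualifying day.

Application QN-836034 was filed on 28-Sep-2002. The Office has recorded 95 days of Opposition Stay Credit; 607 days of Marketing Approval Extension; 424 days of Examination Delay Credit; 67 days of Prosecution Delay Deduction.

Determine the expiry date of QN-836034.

2028-08-22

Base term: filing date + 23 years → 28 September 2025.
Opposition Stay Credit: +95 days → 1 January 2026.
Marketing Approval Extension: +607 days → 31 August 2027.
Examination Delay Credit: +424 days → 28 October 2028.
Prosecution Delay Deduction: −67 days → 22 August 2028.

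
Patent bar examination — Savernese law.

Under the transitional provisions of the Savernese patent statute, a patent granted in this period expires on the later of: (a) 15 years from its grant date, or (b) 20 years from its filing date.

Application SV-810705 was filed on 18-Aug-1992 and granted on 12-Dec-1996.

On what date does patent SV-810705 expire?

2012-08-18

(a) grant + 15 years → 12 December 2011.
(b) filing + 20 years → 18 August 2012.
Later of the two: 18 August 2012.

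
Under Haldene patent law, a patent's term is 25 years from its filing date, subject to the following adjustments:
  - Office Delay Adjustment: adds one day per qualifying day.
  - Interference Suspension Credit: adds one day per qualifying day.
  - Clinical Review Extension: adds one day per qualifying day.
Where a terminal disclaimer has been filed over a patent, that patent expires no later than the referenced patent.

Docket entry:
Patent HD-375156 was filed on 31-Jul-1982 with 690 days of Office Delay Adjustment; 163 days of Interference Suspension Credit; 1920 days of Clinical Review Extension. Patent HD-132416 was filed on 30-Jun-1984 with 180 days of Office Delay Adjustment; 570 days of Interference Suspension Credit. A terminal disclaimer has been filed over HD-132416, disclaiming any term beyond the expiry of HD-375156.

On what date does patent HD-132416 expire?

July 20, 2011

Natural term of HD-132416:
  Base: filing + 25 years → 30 June 2009.
  Office Delay Adjustment: +180 days → 27 December 2009.
  Interference Suspension Credit: +570 days → 20 July 2011.
Expiry of referenced patent HD-375156:
  Base: filing + 25 years → 31 July 2007.
  Office Delay Adjustment: +690 days → 20 June 2009.
  Interference Suspension Credit: +163 days → 30 November 2009.
  Clinical Review Extension: +1920 days → 4 March 2015.
Terminal disclaimer: HD-132416 expires on the earlier of 20 July 2011 and 4 March 2015.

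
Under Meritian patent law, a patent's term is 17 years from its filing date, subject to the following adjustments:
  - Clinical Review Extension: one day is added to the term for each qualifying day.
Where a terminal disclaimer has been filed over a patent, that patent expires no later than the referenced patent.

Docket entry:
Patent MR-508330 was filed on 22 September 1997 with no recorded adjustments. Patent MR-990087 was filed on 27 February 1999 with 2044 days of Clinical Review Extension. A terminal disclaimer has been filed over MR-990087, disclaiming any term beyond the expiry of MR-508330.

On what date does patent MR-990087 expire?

2014-09-22

Natural term of MR-990087:
  Base: filing + 17 years → 27 February 2016.
  Clinical Review Extension: +2044 days → 2 October 2021.
Expiry of referenced patent MR-508330:
  Base: filing + 17 years → 22 September 2014.
Terminal disclaimer: MR-990087 expires on the earlier of 2 October 2021 and 22 September 2014.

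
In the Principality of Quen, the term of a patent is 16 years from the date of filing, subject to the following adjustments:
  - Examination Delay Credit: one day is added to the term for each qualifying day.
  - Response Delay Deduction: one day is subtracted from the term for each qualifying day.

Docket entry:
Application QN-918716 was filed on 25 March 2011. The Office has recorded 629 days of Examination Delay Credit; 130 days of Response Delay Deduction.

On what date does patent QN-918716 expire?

2028-08-05

Base term: filing date + 16 years → 25 March 2027.
Examination Delay Credit: +629 days → 13 December 2028.
Response Delay Deduction: −130 days → 5 August 2028.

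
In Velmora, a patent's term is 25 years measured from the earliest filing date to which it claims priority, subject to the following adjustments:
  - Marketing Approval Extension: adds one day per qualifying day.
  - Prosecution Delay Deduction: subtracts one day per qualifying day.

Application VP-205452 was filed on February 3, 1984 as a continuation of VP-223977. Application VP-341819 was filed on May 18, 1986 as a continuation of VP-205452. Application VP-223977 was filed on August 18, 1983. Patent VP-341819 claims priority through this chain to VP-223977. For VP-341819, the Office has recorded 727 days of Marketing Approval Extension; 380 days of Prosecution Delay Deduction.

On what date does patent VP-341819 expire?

2009-07-31

Earliest priority filing: 18 August 1983.
Base term: 18 August 1983 + 25 years → 18 August 2008.
Marketing Approval Extension: +727 days → 15 August 2010.
Prosecution Delay Deduction: −380 days → 31 July 2009.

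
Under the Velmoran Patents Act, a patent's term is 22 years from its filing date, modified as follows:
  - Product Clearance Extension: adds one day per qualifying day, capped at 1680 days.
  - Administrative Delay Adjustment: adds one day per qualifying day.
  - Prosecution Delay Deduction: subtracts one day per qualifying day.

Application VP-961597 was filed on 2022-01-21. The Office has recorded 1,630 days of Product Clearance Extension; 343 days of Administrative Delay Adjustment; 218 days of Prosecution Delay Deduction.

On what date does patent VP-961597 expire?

November 10, 2048

Base term: filing date + 22 years → 21 January 2044.
Product Clearance Extension: 1630 days (within the 1680-day cap) → +1630 days → 8 July 2048.
Administrative Delay Adjustment: +343 days → 16 June 2049.
Prosecution Delay Deduction: −218 days → 10 November 2048.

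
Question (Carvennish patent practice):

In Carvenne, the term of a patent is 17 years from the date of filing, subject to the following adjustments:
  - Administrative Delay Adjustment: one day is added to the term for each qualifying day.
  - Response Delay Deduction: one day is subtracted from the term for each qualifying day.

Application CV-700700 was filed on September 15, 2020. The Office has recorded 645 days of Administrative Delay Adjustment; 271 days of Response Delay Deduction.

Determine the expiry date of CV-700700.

2038-09-24

Base term: filing date + 17 years → 15 September 2037.
Administrative Delay Adjustment: +645 days → 22 June 2039.
Response Delay Deduction: −271 days → 24 September 2038.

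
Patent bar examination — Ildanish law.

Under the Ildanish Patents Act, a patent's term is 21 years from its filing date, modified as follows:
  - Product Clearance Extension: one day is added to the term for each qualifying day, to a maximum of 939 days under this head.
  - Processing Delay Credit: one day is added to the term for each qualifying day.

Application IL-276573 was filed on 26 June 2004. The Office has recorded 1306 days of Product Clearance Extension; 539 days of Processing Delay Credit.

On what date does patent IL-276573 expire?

July 13, 2029

Base term: filing date + 21 years → 26 June 2025.
Product Clearance Extension: 1306 days claimed exceeds the 939-day cap, so +939 days → 21 January 2028.
Processing Delay Credit: +539 days → 13 July 2029.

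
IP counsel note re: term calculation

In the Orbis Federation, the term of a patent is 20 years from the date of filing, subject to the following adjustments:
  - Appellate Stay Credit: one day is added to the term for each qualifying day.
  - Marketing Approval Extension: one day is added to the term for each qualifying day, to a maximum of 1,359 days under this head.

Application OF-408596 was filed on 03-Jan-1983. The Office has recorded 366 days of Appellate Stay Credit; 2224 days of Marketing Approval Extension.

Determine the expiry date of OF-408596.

2007-09-24

Base term: filing date + 20 years → 3 January 2003.
Appellate Stay Credit: +366 days → 4 January 2004.
Marketing Approval Extension: 2224 days claimed exceeds the 1359-day cap, so +1359 days → 24 September 2007.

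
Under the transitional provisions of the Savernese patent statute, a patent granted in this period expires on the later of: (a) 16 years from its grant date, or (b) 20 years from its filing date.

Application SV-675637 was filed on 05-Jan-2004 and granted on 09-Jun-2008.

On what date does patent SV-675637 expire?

June 9, 2024

(a) grant + 16 years → 9 June 2024.
(b) filing + 20 years → 5 January 2024.
Later of the two: 9 June 2024.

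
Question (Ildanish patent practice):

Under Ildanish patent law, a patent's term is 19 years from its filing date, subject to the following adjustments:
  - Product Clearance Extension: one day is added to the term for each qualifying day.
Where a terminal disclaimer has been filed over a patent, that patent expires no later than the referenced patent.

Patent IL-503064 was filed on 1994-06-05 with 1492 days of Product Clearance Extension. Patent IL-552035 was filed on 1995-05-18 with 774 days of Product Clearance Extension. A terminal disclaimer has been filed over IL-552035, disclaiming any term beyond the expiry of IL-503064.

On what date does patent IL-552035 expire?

June 30, 2016

Natural term of IL-552035:
  Base: filing + 19 years → 18 May 2014.
  Product Clearance Extension: +774 days → 30 June 2016.
Expiry of referenced patent IL-503064:
  Base: filing + 19 years → 5 June 2013.
  Product Clearance Extension: +1492 days → 6 July 2017.
Terminal disclaimer: IL-552035 expires on the earlier of 30 June 2016 and 6 July 2017.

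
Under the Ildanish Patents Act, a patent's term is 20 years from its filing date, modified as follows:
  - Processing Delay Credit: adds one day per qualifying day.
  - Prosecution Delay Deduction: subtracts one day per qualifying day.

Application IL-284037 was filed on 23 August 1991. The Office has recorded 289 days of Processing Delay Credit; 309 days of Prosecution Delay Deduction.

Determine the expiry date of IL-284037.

August 3, 2011

Base term: filing date + 20 years → 23 August 2011.
Processing Delay Credit: +289 days → 7 June 2012.
Prosecution Delay Deduction: −309 days → 3 August 2011.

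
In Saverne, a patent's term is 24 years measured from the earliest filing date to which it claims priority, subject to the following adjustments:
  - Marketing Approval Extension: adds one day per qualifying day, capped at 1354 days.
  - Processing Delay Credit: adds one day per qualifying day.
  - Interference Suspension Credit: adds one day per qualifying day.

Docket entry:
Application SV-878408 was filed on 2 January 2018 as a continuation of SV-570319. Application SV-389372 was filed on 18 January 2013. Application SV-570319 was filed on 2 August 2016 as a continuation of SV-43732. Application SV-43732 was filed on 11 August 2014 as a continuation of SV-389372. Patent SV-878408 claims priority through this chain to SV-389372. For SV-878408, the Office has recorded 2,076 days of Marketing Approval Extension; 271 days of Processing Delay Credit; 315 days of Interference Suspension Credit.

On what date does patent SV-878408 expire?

2042-05-12

Earliest priority filing: 18 January 2013.
Base term: 18 January 2013 + 24 years → 18 January 2037.
Marketing Approval Extension: 2076 days claimed exceeds the 1354-day cap, so +1354 days → 3 October 2040.
Processing Delay Credit: +271 days → 1 July 2041.
Interference Suspension Credit: +315 days → 12 May 2042.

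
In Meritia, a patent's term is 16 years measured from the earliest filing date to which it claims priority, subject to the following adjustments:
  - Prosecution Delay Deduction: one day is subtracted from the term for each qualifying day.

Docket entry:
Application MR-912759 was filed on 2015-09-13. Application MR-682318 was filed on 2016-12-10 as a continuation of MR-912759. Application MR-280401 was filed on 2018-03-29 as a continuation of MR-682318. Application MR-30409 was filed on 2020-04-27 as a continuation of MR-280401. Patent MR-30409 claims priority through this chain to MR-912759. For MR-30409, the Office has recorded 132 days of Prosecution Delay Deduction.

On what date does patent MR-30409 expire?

Earliest priority filing: 13 September 2015.
Base term: 13 September 2015 + 16 years → 13 September 2031.
Prosecution Delay Deduction: −132 days → 4 May 2031.

2031-05-04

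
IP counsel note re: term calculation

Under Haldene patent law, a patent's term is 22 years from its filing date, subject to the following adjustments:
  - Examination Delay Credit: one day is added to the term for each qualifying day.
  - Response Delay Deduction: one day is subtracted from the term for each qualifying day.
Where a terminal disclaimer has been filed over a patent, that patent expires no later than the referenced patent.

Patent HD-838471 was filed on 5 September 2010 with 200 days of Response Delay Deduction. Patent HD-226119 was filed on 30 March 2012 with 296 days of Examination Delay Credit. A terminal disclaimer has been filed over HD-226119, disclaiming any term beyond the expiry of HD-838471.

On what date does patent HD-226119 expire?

Natural term of HD-226119:
  Base: filing + 22 years → 30 March 2034.
  Examination Delay Credit: +296 days → 20 January 2035.
Expiry of referenced patent HD-838471:
  Base: filing + 22 years → 5 September 2032.
  Response Delay Deduction: −200 days → 18 February 2032.
Terminal disclaimer: HD-226119 expires on the earlier of 20 January 2035 and 18 February 2032.

February 18, 2032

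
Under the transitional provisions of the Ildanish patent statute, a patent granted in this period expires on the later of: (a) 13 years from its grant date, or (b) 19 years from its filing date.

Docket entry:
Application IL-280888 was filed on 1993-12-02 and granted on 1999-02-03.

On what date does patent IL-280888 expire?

December 2, 2012

(a) grant + 13 years → 3 February 2012.
(b) filing + 19 years → 2 December 2012.
Later of the two: 2 December 2012.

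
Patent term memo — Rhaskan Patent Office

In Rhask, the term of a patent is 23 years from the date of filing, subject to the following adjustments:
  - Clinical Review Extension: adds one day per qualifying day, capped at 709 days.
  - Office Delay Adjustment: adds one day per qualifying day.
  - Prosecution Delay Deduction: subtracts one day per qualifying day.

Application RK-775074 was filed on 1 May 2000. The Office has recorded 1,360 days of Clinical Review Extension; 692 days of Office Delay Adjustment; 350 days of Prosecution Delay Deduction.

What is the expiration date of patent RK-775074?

Base term: filing date + 23 years → 1 May 2023.
Clinical Review Extension: 1360 days claimed exceeds the 709-day cap, so +709 days → 9 April 2025.
Office Delay Adjustment: +692 days → 2 March 2027.
Prosecution Delay Deduction: −350 days → 17 March 2026.

March 17, 2026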